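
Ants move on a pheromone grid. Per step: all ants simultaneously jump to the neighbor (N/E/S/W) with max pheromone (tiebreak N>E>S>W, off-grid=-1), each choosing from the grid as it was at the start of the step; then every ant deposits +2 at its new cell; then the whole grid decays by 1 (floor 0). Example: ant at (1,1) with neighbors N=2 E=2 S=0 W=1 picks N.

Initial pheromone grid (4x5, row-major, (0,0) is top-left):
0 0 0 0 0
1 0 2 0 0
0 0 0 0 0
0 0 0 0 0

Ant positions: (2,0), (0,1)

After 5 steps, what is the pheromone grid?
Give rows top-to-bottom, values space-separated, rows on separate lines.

After step 1: ants at (1,0),(0,2)
  0 0 1 0 0
  2 0 1 0 0
  0 0 0 0 0
  0 0 0 0 0
After step 2: ants at (0,0),(1,2)
  1 0 0 0 0
  1 0 2 0 0
  0 0 0 0 0
  0 0 0 0 0
After step 3: ants at (1,0),(0,2)
  0 0 1 0 0
  2 0 1 0 0
  0 0 0 0 0
  0 0 0 0 0
After step 4: ants at (0,0),(1,2)
  1 0 0 0 0
  1 0 2 0 0
  0 0 0 0 0
  0 0 0 0 0
After step 5: ants at (1,0),(0,2)
  0 0 1 0 0
  2 0 1 0 0
  0 0 0 0 0
  0 0 0 0 0

0 0 1 0 0
2 0 1 0 0
0 0 0 0 0
0 0 0 0 0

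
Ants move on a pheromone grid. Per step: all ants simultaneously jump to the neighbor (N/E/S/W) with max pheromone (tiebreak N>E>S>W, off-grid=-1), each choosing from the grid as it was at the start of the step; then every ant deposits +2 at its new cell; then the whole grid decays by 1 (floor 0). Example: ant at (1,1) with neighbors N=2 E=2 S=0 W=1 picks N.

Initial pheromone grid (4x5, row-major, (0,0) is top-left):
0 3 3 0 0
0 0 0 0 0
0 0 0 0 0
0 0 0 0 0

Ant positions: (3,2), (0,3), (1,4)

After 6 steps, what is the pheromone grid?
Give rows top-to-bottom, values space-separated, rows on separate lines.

After step 1: ants at (2,2),(0,2),(0,4)
  0 2 4 0 1
  0 0 0 0 0
  0 0 1 0 0
  0 0 0 0 0
After step 2: ants at (1,2),(0,1),(1,4)
  0 3 3 0 0
  0 0 1 0 1
  0 0 0 0 0
  0 0 0 0 0
After step 3: ants at (0,2),(0,2),(0,4)
  0 2 6 0 1
  0 0 0 0 0
  0 0 0 0 0
  0 0 0 0 0
After step 4: ants at (0,1),(0,1),(1,4)
  0 5 5 0 0
  0 0 0 0 1
  0 0 0 0 0
  0 0 0 0 0
After step 5: ants at (0,2),(0,2),(0,4)
  0 4 8 0 1
  0 0 0 0 0
  0 0 0 0 0
  0 0 0 0 0
After step 6: ants at (0,1),(0,1),(1,4)
  0 7 7 0 0
  0 0 0 0 1
  0 0 0 0 0
  0 0 0 0 0

0 7 7 0 0
0 0 0 0 1
0 0 0 0 0
0 0 0 0 0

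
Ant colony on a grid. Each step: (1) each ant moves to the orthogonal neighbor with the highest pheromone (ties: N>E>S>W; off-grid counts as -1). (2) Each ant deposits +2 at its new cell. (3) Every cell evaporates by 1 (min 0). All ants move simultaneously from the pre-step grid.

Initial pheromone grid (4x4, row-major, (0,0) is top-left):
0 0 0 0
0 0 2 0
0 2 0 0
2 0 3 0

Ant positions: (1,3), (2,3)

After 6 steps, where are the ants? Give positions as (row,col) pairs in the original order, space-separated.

Step 1: ant0:(1,3)->W->(1,2) | ant1:(2,3)->N->(1,3)
  grid max=3 at (1,2)
Step 2: ant0:(1,2)->E->(1,3) | ant1:(1,3)->W->(1,2)
  grid max=4 at (1,2)
Step 3: ant0:(1,3)->W->(1,2) | ant1:(1,2)->E->(1,3)
  grid max=5 at (1,2)
Step 4: ant0:(1,2)->E->(1,3) | ant1:(1,3)->W->(1,2)
  grid max=6 at (1,2)
Step 5: ant0:(1,3)->W->(1,2) | ant1:(1,2)->E->(1,3)
  grid max=7 at (1,2)
Step 6: ant0:(1,2)->E->(1,3) | ant1:(1,3)->W->(1,2)
  grid max=8 at (1,2)

(1,3) (1,2)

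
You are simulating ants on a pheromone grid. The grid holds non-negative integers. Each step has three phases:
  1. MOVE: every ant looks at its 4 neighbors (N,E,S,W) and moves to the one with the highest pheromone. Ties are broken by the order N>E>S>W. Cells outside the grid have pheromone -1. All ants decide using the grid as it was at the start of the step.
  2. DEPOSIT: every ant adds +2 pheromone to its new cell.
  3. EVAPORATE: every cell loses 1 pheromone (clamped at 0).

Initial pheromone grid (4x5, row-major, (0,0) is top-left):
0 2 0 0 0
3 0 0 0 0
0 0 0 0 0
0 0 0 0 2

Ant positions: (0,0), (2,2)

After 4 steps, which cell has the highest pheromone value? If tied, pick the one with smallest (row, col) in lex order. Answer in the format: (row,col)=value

Step 1: ant0:(0,0)->S->(1,0) | ant1:(2,2)->N->(1,2)
  grid max=4 at (1,0)
Step 2: ant0:(1,0)->N->(0,0) | ant1:(1,2)->N->(0,2)
  grid max=3 at (1,0)
Step 3: ant0:(0,0)->S->(1,0) | ant1:(0,2)->E->(0,3)
  grid max=4 at (1,0)
Step 4: ant0:(1,0)->N->(0,0) | ant1:(0,3)->E->(0,4)
  grid max=3 at (1,0)
Final grid:
  1 0 0 0 1
  3 0 0 0 0
  0 0 0 0 0
  0 0 0 0 0
Max pheromone 3 at (1,0)

Answer: (1,0)=3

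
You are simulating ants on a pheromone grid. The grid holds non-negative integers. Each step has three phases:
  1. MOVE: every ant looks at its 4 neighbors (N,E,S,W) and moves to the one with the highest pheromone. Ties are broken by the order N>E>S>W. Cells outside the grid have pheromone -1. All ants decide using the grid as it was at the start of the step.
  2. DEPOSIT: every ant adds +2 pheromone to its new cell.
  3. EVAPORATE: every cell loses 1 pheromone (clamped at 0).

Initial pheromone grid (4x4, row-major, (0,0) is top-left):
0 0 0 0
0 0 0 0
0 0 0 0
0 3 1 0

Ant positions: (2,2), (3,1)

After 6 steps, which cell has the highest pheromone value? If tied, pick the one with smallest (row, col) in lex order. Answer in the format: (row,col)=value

Step 1: ant0:(2,2)->S->(3,2) | ant1:(3,1)->E->(3,2)
  grid max=4 at (3,2)
Step 2: ant0:(3,2)->W->(3,1) | ant1:(3,2)->W->(3,1)
  grid max=5 at (3,1)
Step 3: ant0:(3,1)->E->(3,2) | ant1:(3,1)->E->(3,2)
  grid max=6 at (3,2)
Step 4: ant0:(3,2)->W->(3,1) | ant1:(3,2)->W->(3,1)
  grid max=7 at (3,1)
Step 5: ant0:(3,1)->E->(3,2) | ant1:(3,1)->E->(3,2)
  grid max=8 at (3,2)
Step 6: ant0:(3,2)->W->(3,1) | ant1:(3,2)->W->(3,1)
  grid max=9 at (3,1)
Final grid:
  0 0 0 0
  0 0 0 0
  0 0 0 0
  0 9 7 0
Max pheromone 9 at (3,1)

Answer: (3,1)=9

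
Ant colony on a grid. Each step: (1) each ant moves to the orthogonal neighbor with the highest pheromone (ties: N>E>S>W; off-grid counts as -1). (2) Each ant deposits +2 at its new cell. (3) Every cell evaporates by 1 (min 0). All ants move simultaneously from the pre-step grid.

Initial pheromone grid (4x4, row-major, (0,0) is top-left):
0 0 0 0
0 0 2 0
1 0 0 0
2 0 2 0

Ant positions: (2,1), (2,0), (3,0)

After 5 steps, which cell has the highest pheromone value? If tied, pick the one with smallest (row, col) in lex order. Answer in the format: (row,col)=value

Step 1: ant0:(2,1)->W->(2,0) | ant1:(2,0)->S->(3,0) | ant2:(3,0)->N->(2,0)
  grid max=4 at (2,0)
Step 2: ant0:(2,0)->S->(3,0) | ant1:(3,0)->N->(2,0) | ant2:(2,0)->S->(3,0)
  grid max=6 at (3,0)
Step 3: ant0:(3,0)->N->(2,0) | ant1:(2,0)->S->(3,0) | ant2:(3,0)->N->(2,0)
  grid max=8 at (2,0)
Step 4: ant0:(2,0)->S->(3,0) | ant1:(3,0)->N->(2,0) | ant2:(2,0)->S->(3,0)
  grid max=10 at (3,0)
Step 5: ant0:(3,0)->N->(2,0) | ant1:(2,0)->S->(3,0) | ant2:(3,0)->N->(2,0)
  grid max=12 at (2,0)
Final grid:
  0 0 0 0
  0 0 0 0
  12 0 0 0
  11 0 0 0
Max pheromone 12 at (2,0)

Answer: (2,0)=12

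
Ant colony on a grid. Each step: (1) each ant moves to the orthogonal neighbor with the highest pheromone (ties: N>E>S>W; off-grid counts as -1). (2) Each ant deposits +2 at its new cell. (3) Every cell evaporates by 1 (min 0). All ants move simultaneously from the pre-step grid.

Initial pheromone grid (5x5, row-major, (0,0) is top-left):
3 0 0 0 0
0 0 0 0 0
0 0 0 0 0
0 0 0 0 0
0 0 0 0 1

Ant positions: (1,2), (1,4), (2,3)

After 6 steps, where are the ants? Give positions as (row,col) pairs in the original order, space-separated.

Step 1: ant0:(1,2)->N->(0,2) | ant1:(1,4)->N->(0,4) | ant2:(2,3)->N->(1,3)
  grid max=2 at (0,0)
Step 2: ant0:(0,2)->E->(0,3) | ant1:(0,4)->S->(1,4) | ant2:(1,3)->N->(0,3)
  grid max=3 at (0,3)
Step 3: ant0:(0,3)->E->(0,4) | ant1:(1,4)->N->(0,4) | ant2:(0,3)->E->(0,4)
  grid max=5 at (0,4)
Step 4: ant0:(0,4)->W->(0,3) | ant1:(0,4)->W->(0,3) | ant2:(0,4)->W->(0,3)
  grid max=7 at (0,3)
Step 5: ant0:(0,3)->E->(0,4) | ant1:(0,3)->E->(0,4) | ant2:(0,3)->E->(0,4)
  grid max=9 at (0,4)
Step 6: ant0:(0,4)->W->(0,3) | ant1:(0,4)->W->(0,3) | ant2:(0,4)->W->(0,3)
  grid max=11 at (0,3)

(0,3) (0,3) (0,3)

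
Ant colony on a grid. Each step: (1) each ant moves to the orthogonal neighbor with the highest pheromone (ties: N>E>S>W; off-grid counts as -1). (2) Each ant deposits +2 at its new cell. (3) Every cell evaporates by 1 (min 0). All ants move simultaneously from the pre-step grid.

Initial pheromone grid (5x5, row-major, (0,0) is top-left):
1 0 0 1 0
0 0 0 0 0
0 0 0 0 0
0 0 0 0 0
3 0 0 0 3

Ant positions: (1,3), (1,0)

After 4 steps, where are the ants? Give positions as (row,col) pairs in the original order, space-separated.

Step 1: ant0:(1,3)->N->(0,3) | ant1:(1,0)->N->(0,0)
  grid max=2 at (0,0)
Step 2: ant0:(0,3)->E->(0,4) | ant1:(0,0)->E->(0,1)
  grid max=1 at (0,0)
Step 3: ant0:(0,4)->W->(0,3) | ant1:(0,1)->W->(0,0)
  grid max=2 at (0,0)
Step 4: ant0:(0,3)->E->(0,4) | ant1:(0,0)->E->(0,1)
  grid max=1 at (0,0)

(0,4) (0,1)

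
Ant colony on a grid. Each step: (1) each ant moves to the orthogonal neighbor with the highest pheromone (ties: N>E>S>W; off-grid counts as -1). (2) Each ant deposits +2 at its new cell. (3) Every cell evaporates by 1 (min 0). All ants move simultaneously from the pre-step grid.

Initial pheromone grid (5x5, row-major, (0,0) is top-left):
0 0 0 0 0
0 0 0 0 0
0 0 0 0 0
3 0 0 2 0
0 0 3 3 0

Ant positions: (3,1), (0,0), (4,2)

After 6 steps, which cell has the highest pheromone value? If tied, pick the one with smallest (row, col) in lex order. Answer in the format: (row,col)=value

Step 1: ant0:(3,1)->W->(3,0) | ant1:(0,0)->E->(0,1) | ant2:(4,2)->E->(4,3)
  grid max=4 at (3,0)
Step 2: ant0:(3,0)->N->(2,0) | ant1:(0,1)->E->(0,2) | ant2:(4,3)->W->(4,2)
  grid max=3 at (3,0)
Step 3: ant0:(2,0)->S->(3,0) | ant1:(0,2)->E->(0,3) | ant2:(4,2)->E->(4,3)
  grid max=4 at (3,0)
Step 4: ant0:(3,0)->N->(2,0) | ant1:(0,3)->E->(0,4) | ant2:(4,3)->W->(4,2)
  grid max=3 at (3,0)
Step 5: ant0:(2,0)->S->(3,0) | ant1:(0,4)->S->(1,4) | ant2:(4,2)->E->(4,3)
  grid max=4 at (3,0)
Step 6: ant0:(3,0)->N->(2,0) | ant1:(1,4)->N->(0,4) | ant2:(4,3)->W->(4,2)
  grid max=3 at (3,0)
Final grid:
  0 0 0 0 1
  0 0 0 0 0
  1 0 0 0 0
  3 0 0 0 0
  0 0 3 3 0
Max pheromone 3 at (3,0)

Answer: (3,0)=3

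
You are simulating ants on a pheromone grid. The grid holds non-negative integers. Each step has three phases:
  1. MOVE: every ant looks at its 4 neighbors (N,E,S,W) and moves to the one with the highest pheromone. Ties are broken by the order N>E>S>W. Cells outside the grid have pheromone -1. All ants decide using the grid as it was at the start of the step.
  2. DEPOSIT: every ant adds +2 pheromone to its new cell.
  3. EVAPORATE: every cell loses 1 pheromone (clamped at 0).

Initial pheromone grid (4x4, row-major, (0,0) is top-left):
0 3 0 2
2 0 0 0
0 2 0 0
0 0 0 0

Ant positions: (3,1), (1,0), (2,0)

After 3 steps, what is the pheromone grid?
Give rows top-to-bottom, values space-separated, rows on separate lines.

After step 1: ants at (2,1),(0,0),(1,0)
  1 2 0 1
  3 0 0 0
  0 3 0 0
  0 0 0 0
After step 2: ants at (1,1),(1,0),(0,0)
  2 1 0 0
  4 1 0 0
  0 2 0 0
  0 0 0 0
After step 3: ants at (1,0),(0,0),(1,0)
  3 0 0 0
  7 0 0 0
  0 1 0 0
  0 0 0 0

3 0 0 0
7 0 0 0
0 1 0 0
0 0 0 0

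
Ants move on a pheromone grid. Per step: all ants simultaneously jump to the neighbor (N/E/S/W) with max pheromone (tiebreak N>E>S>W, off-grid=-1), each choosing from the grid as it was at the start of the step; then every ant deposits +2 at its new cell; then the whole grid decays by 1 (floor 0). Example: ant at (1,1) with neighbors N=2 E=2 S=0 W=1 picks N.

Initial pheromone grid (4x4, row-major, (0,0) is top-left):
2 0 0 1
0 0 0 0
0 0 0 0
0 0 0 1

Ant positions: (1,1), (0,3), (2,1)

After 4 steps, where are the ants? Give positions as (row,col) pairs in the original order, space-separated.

Step 1: ant0:(1,1)->N->(0,1) | ant1:(0,3)->S->(1,3) | ant2:(2,1)->N->(1,1)
  grid max=1 at (0,0)
Step 2: ant0:(0,1)->S->(1,1) | ant1:(1,3)->N->(0,3) | ant2:(1,1)->N->(0,1)
  grid max=2 at (0,1)
Step 3: ant0:(1,1)->N->(0,1) | ant1:(0,3)->S->(1,3) | ant2:(0,1)->S->(1,1)
  grid max=3 at (0,1)
Step 4: ant0:(0,1)->S->(1,1) | ant1:(1,3)->N->(0,3) | ant2:(1,1)->N->(0,1)
  grid max=4 at (0,1)

(1,1) (0,3) (0,1)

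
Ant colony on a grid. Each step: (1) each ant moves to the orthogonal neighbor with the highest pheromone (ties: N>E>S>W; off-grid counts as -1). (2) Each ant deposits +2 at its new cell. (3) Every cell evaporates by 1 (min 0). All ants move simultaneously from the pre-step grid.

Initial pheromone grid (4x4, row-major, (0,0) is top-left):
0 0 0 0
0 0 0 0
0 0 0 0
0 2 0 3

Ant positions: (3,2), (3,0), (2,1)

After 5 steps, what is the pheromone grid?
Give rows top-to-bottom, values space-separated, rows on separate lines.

After step 1: ants at (3,3),(3,1),(3,1)
  0 0 0 0
  0 0 0 0
  0 0 0 0
  0 5 0 4
After step 2: ants at (2,3),(2,1),(2,1)
  0 0 0 0
  0 0 0 0
  0 3 0 1
  0 4 0 3
After step 3: ants at (3,3),(3,1),(3,1)
  0 0 0 0
  0 0 0 0
  0 2 0 0
  0 7 0 4
After step 4: ants at (2,3),(2,1),(2,1)
  0 0 0 0
  0 0 0 0
  0 5 0 1
  0 6 0 3
After step 5: ants at (3,3),(3,1),(3,1)
  0 0 0 0
  0 0 0 0
  0 4 0 0
  0 9 0 4

0 0 0 0
0 0 0 0
0 4 0 0
0 9 0 4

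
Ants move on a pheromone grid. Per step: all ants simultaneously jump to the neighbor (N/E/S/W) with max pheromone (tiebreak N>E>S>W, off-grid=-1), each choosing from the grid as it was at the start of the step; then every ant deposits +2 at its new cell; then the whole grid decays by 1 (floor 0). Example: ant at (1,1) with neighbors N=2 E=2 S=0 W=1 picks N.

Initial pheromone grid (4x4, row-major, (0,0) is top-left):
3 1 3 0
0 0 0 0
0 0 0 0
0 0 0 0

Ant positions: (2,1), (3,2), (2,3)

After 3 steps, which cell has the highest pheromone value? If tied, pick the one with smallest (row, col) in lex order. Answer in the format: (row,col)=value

Answer: (0,2)=6

Derivation:
Step 1: ant0:(2,1)->N->(1,1) | ant1:(3,2)->N->(2,2) | ant2:(2,3)->N->(1,3)
  grid max=2 at (0,0)
Step 2: ant0:(1,1)->N->(0,1) | ant1:(2,2)->N->(1,2) | ant2:(1,3)->N->(0,3)
  grid max=1 at (0,0)
Step 3: ant0:(0,1)->E->(0,2) | ant1:(1,2)->N->(0,2) | ant2:(0,3)->W->(0,2)
  grid max=6 at (0,2)
Final grid:
  0 0 6 0
  0 0 0 0
  0 0 0 0
  0 0 0 0
Max pheromone 6 at (0,2)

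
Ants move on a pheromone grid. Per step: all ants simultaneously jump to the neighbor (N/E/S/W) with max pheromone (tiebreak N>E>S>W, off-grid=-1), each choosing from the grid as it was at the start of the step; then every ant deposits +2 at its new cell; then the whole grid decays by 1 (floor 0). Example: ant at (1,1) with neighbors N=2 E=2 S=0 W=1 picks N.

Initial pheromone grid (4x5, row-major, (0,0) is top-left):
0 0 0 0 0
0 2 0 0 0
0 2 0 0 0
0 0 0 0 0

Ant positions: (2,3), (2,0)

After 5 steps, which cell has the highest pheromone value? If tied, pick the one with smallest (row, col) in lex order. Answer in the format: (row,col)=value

Answer: (2,1)=3

Derivation:
Step 1: ant0:(2,3)->N->(1,3) | ant1:(2,0)->E->(2,1)
  grid max=3 at (2,1)
Step 2: ant0:(1,3)->N->(0,3) | ant1:(2,1)->N->(1,1)
  grid max=2 at (1,1)
Step 3: ant0:(0,3)->E->(0,4) | ant1:(1,1)->S->(2,1)
  grid max=3 at (2,1)
Step 4: ant0:(0,4)->S->(1,4) | ant1:(2,1)->N->(1,1)
  grid max=2 at (1,1)
Step 5: ant0:(1,4)->N->(0,4) | ant1:(1,1)->S->(2,1)
  grid max=3 at (2,1)
Final grid:
  0 0 0 0 1
  0 1 0 0 0
  0 3 0 0 0
  0 0 0 0 0
Max pheromone 3 at (2,1)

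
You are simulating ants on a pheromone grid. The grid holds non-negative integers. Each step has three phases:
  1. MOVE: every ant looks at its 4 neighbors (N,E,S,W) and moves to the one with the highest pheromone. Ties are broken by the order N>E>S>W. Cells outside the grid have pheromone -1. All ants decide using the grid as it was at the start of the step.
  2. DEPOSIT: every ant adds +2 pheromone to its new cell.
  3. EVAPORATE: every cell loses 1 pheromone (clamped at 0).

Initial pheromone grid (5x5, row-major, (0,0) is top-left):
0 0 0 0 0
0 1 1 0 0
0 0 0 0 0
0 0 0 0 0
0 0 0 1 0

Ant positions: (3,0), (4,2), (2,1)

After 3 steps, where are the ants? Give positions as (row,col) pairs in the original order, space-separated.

Step 1: ant0:(3,0)->N->(2,0) | ant1:(4,2)->E->(4,3) | ant2:(2,1)->N->(1,1)
  grid max=2 at (1,1)
Step 2: ant0:(2,0)->N->(1,0) | ant1:(4,3)->N->(3,3) | ant2:(1,1)->N->(0,1)
  grid max=1 at (0,1)
Step 3: ant0:(1,0)->E->(1,1) | ant1:(3,3)->S->(4,3) | ant2:(0,1)->S->(1,1)
  grid max=4 at (1,1)

(1,1) (4,3) (1,1)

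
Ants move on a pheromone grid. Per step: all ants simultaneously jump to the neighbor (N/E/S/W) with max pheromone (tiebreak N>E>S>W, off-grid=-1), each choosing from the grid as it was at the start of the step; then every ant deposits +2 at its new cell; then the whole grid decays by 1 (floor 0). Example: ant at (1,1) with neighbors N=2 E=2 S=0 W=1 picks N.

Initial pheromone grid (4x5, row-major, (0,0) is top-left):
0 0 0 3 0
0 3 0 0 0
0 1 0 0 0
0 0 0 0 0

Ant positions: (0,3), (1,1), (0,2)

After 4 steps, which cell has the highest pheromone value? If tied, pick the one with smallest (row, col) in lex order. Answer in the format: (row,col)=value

Answer: (0,3)=7

Derivation:
Step 1: ant0:(0,3)->E->(0,4) | ant1:(1,1)->S->(2,1) | ant2:(0,2)->E->(0,3)
  grid max=4 at (0,3)
Step 2: ant0:(0,4)->W->(0,3) | ant1:(2,1)->N->(1,1) | ant2:(0,3)->E->(0,4)
  grid max=5 at (0,3)
Step 3: ant0:(0,3)->E->(0,4) | ant1:(1,1)->S->(2,1) | ant2:(0,4)->W->(0,3)
  grid max=6 at (0,3)
Step 4: ant0:(0,4)->W->(0,3) | ant1:(2,1)->N->(1,1) | ant2:(0,3)->E->(0,4)
  grid max=7 at (0,3)
Final grid:
  0 0 0 7 4
  0 3 0 0 0
  0 1 0 0 0
  0 0 0 0 0
Max pheromone 7 at (0,3)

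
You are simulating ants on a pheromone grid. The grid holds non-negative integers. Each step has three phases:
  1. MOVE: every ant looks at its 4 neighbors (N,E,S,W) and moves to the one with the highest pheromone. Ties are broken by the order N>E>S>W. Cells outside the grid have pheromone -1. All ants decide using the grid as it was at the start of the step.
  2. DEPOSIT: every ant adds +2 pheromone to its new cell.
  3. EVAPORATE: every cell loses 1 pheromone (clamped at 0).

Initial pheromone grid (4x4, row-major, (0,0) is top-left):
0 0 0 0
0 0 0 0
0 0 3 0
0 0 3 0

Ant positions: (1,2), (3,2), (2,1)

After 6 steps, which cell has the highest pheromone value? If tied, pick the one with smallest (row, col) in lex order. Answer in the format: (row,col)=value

Step 1: ant0:(1,2)->S->(2,2) | ant1:(3,2)->N->(2,2) | ant2:(2,1)->E->(2,2)
  grid max=8 at (2,2)
Step 2: ant0:(2,2)->S->(3,2) | ant1:(2,2)->S->(3,2) | ant2:(2,2)->S->(3,2)
  grid max=7 at (2,2)
Step 3: ant0:(3,2)->N->(2,2) | ant1:(3,2)->N->(2,2) | ant2:(3,2)->N->(2,2)
  grid max=12 at (2,2)
Step 4: ant0:(2,2)->S->(3,2) | ant1:(2,2)->S->(3,2) | ant2:(2,2)->S->(3,2)
  grid max=11 at (2,2)
Step 5: ant0:(3,2)->N->(2,2) | ant1:(3,2)->N->(2,2) | ant2:(3,2)->N->(2,2)
  grid max=16 at (2,2)
Step 6: ant0:(2,2)->S->(3,2) | ant1:(2,2)->S->(3,2) | ant2:(2,2)->S->(3,2)
  grid max=15 at (2,2)
Final grid:
  0 0 0 0
  0 0 0 0
  0 0 15 0
  0 0 15 0
Max pheromone 15 at (2,2)

Answer: (2,2)=15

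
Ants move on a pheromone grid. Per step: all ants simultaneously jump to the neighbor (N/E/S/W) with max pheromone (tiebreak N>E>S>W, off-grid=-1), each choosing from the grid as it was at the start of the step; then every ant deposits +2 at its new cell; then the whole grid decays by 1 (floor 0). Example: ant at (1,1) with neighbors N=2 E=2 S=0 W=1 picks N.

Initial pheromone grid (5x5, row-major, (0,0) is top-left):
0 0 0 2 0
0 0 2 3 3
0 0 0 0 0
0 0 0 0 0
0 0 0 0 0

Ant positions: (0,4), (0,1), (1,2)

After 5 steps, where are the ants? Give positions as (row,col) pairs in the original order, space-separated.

Step 1: ant0:(0,4)->S->(1,4) | ant1:(0,1)->E->(0,2) | ant2:(1,2)->E->(1,3)
  grid max=4 at (1,3)
Step 2: ant0:(1,4)->W->(1,3) | ant1:(0,2)->E->(0,3) | ant2:(1,3)->E->(1,4)
  grid max=5 at (1,3)
Step 3: ant0:(1,3)->E->(1,4) | ant1:(0,3)->S->(1,3) | ant2:(1,4)->W->(1,3)
  grid max=8 at (1,3)
Step 4: ant0:(1,4)->W->(1,3) | ant1:(1,3)->E->(1,4) | ant2:(1,3)->E->(1,4)
  grid max=9 at (1,3)
Step 5: ant0:(1,3)->E->(1,4) | ant1:(1,4)->W->(1,3) | ant2:(1,4)->W->(1,3)
  grid max=12 at (1,3)

(1,4) (1,3) (1,3)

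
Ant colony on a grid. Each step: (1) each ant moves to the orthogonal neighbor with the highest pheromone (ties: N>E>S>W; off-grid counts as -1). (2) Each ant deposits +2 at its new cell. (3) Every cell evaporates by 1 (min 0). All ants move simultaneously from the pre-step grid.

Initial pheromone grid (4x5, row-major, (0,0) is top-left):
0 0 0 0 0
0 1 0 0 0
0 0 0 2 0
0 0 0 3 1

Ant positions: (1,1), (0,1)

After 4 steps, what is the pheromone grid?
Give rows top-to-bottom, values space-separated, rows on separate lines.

After step 1: ants at (0,1),(1,1)
  0 1 0 0 0
  0 2 0 0 0
  0 0 0 1 0
  0 0 0 2 0
After step 2: ants at (1,1),(0,1)
  0 2 0 0 0
  0 3 0 0 0
  0 0 0 0 0
  0 0 0 1 0
After step 3: ants at (0,1),(1,1)
  0 3 0 0 0
  0 4 0 0 0
  0 0 0 0 0
  0 0 0 0 0
After step 4: ants at (1,1),(0,1)
  0 4 0 0 0
  0 5 0 0 0
  0 0 0 0 0
  0 0 0 0 0

0 4 0 0 0
0 5 0 0 0
0 0 0 0 0
0 0 0 0 0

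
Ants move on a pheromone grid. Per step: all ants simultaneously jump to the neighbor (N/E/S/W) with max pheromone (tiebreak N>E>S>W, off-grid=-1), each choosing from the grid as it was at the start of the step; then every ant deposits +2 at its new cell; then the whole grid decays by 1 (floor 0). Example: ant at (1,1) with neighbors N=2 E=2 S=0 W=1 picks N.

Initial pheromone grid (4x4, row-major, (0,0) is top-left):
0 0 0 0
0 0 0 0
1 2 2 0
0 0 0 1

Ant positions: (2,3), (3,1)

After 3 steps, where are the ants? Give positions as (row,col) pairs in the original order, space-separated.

Step 1: ant0:(2,3)->W->(2,2) | ant1:(3,1)->N->(2,1)
  grid max=3 at (2,1)
Step 2: ant0:(2,2)->W->(2,1) | ant1:(2,1)->E->(2,2)
  grid max=4 at (2,1)
Step 3: ant0:(2,1)->E->(2,2) | ant1:(2,2)->W->(2,1)
  grid max=5 at (2,1)

(2,2) (2,1)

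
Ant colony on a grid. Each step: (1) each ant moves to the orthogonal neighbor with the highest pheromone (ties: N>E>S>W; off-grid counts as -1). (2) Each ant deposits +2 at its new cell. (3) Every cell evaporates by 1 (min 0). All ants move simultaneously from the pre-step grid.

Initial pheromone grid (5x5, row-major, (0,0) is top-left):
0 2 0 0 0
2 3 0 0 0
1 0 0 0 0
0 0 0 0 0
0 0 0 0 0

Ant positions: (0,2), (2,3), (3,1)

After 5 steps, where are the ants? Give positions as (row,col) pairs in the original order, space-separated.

Step 1: ant0:(0,2)->W->(0,1) | ant1:(2,3)->N->(1,3) | ant2:(3,1)->N->(2,1)
  grid max=3 at (0,1)
Step 2: ant0:(0,1)->S->(1,1) | ant1:(1,3)->N->(0,3) | ant2:(2,1)->N->(1,1)
  grid max=5 at (1,1)
Step 3: ant0:(1,1)->N->(0,1) | ant1:(0,3)->E->(0,4) | ant2:(1,1)->N->(0,1)
  grid max=5 at (0,1)
Step 4: ant0:(0,1)->S->(1,1) | ant1:(0,4)->S->(1,4) | ant2:(0,1)->S->(1,1)
  grid max=7 at (1,1)
Step 5: ant0:(1,1)->N->(0,1) | ant1:(1,4)->N->(0,4) | ant2:(1,1)->N->(0,1)
  grid max=7 at (0,1)

(0,1) (0,4) (0,1)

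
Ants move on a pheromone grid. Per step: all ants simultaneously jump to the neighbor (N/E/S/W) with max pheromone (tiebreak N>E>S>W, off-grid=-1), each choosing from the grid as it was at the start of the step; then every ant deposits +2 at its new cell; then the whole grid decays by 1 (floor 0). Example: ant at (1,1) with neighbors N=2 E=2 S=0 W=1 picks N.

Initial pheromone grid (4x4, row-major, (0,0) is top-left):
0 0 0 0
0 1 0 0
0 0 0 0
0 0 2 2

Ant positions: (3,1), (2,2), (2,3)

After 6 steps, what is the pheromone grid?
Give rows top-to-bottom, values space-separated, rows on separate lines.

After step 1: ants at (3,2),(3,2),(3,3)
  0 0 0 0
  0 0 0 0
  0 0 0 0
  0 0 5 3
After step 2: ants at (3,3),(3,3),(3,2)
  0 0 0 0
  0 0 0 0
  0 0 0 0
  0 0 6 6
After step 3: ants at (3,2),(3,2),(3,3)
  0 0 0 0
  0 0 0 0
  0 0 0 0
  0 0 9 7
After step 4: ants at (3,3),(3,3),(3,2)
  0 0 0 0
  0 0 0 0
  0 0 0 0
  0 0 10 10
After step 5: ants at (3,2),(3,2),(3,3)
  0 0 0 0
  0 0 0 0
  0 0 0 0
  0 0 13 11
After step 6: ants at (3,3),(3,3),(3,2)
  0 0 0 0
  0 0 0 0
  0 0 0 0
  0 0 14 14

0 0 0 0
0 0 0 0
0 0 0 0
0 0 14 14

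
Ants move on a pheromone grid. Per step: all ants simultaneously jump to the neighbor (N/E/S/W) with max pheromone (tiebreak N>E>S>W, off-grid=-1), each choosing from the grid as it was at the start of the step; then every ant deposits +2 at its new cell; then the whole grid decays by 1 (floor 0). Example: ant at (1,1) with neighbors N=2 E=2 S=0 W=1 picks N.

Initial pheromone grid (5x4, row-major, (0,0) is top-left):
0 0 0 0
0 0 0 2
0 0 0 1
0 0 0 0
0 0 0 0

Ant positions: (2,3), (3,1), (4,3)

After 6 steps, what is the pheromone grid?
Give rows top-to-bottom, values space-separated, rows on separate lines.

After step 1: ants at (1,3),(2,1),(3,3)
  0 0 0 0
  0 0 0 3
  0 1 0 0
  0 0 0 1
  0 0 0 0
After step 2: ants at (0,3),(1,1),(2,3)
  0 0 0 1
  0 1 0 2
  0 0 0 1
  0 0 0 0
  0 0 0 0
After step 3: ants at (1,3),(0,1),(1,3)
  0 1 0 0
  0 0 0 5
  0 0 0 0
  0 0 0 0
  0 0 0 0
After step 4: ants at (0,3),(0,2),(0,3)
  0 0 1 3
  0 0 0 4
  0 0 0 0
  0 0 0 0
  0 0 0 0
After step 5: ants at (1,3),(0,3),(1,3)
  0 0 0 4
  0 0 0 7
  0 0 0 0
  0 0 0 0
  0 0 0 0
After step 6: ants at (0,3),(1,3),(0,3)
  0 0 0 7
  0 0 0 8
  0 0 0 0
  0 0 0 0
  0 0 0 0

0 0 0 7
0 0 0 8
0 0 0 0
0 0 0 0
0 0 0 0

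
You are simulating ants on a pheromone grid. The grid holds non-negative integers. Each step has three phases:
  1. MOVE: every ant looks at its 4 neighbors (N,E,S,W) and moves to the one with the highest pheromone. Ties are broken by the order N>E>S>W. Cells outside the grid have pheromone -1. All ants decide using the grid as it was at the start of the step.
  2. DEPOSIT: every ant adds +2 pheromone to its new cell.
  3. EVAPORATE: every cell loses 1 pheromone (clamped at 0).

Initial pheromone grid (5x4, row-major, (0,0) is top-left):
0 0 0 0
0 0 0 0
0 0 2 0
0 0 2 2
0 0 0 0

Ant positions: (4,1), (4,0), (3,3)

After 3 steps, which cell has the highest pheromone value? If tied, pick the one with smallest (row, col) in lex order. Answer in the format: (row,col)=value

Answer: (3,2)=7

Derivation:
Step 1: ant0:(4,1)->N->(3,1) | ant1:(4,0)->N->(3,0) | ant2:(3,3)->W->(3,2)
  grid max=3 at (3,2)
Step 2: ant0:(3,1)->E->(3,2) | ant1:(3,0)->E->(3,1) | ant2:(3,2)->N->(2,2)
  grid max=4 at (3,2)
Step 3: ant0:(3,2)->N->(2,2) | ant1:(3,1)->E->(3,2) | ant2:(2,2)->S->(3,2)
  grid max=7 at (3,2)
Final grid:
  0 0 0 0
  0 0 0 0
  0 0 3 0
  0 1 7 0
  0 0 0 0
Max pheromone 7 at (3,2)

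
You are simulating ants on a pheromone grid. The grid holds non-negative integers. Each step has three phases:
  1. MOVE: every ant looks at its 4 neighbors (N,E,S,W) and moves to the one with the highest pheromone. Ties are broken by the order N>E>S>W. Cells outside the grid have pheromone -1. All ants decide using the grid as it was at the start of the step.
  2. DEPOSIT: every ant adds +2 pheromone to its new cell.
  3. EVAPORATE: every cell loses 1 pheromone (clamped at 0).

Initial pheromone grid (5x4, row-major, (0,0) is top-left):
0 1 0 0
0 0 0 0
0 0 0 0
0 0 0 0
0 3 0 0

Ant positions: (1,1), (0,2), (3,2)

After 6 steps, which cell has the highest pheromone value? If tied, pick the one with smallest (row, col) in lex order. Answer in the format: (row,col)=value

Answer: (0,1)=11

Derivation:
Step 1: ant0:(1,1)->N->(0,1) | ant1:(0,2)->W->(0,1) | ant2:(3,2)->N->(2,2)
  grid max=4 at (0,1)
Step 2: ant0:(0,1)->E->(0,2) | ant1:(0,1)->E->(0,2) | ant2:(2,2)->N->(1,2)
  grid max=3 at (0,1)
Step 3: ant0:(0,2)->W->(0,1) | ant1:(0,2)->W->(0,1) | ant2:(1,2)->N->(0,2)
  grid max=6 at (0,1)
Step 4: ant0:(0,1)->E->(0,2) | ant1:(0,1)->E->(0,2) | ant2:(0,2)->W->(0,1)
  grid max=7 at (0,1)
Step 5: ant0:(0,2)->W->(0,1) | ant1:(0,2)->W->(0,1) | ant2:(0,1)->E->(0,2)
  grid max=10 at (0,1)
Step 6: ant0:(0,1)->E->(0,2) | ant1:(0,1)->E->(0,2) | ant2:(0,2)->W->(0,1)
  grid max=11 at (0,1)
Final grid:
  0 11 11 0
  0 0 0 0
  0 0 0 0
  0 0 0 0
  0 0 0 0
Max pheromone 11 at (0,1)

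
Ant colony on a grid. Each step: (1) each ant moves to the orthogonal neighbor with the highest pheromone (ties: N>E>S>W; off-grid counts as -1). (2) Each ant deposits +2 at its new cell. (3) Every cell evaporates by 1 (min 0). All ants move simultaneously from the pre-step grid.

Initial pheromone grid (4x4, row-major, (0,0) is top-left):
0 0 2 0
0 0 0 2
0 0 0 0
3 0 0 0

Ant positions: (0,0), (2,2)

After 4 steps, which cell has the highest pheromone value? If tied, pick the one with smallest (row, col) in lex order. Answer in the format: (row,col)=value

Step 1: ant0:(0,0)->E->(0,1) | ant1:(2,2)->N->(1,2)
  grid max=2 at (3,0)
Step 2: ant0:(0,1)->E->(0,2) | ant1:(1,2)->N->(0,2)
  grid max=4 at (0,2)
Step 3: ant0:(0,2)->E->(0,3) | ant1:(0,2)->E->(0,3)
  grid max=3 at (0,2)
Step 4: ant0:(0,3)->W->(0,2) | ant1:(0,3)->W->(0,2)
  grid max=6 at (0,2)
Final grid:
  0 0 6 2
  0 0 0 0
  0 0 0 0
  0 0 0 0
Max pheromone 6 at (0,2)

Answer: (0,2)=6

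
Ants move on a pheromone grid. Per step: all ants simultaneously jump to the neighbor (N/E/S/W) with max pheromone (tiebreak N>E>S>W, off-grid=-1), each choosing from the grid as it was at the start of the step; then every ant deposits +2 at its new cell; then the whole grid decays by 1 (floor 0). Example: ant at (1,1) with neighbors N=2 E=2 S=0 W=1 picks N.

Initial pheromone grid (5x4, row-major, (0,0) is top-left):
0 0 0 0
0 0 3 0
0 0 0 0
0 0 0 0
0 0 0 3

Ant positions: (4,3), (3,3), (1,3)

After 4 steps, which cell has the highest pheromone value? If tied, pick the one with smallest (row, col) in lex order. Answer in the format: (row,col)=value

Answer: (4,3)=7

Derivation:
Step 1: ant0:(4,3)->N->(3,3) | ant1:(3,3)->S->(4,3) | ant2:(1,3)->W->(1,2)
  grid max=4 at (1,2)
Step 2: ant0:(3,3)->S->(4,3) | ant1:(4,3)->N->(3,3) | ant2:(1,2)->N->(0,2)
  grid max=5 at (4,3)
Step 3: ant0:(4,3)->N->(3,3) | ant1:(3,3)->S->(4,3) | ant2:(0,2)->S->(1,2)
  grid max=6 at (4,3)
Step 4: ant0:(3,3)->S->(4,3) | ant1:(4,3)->N->(3,3) | ant2:(1,2)->N->(0,2)
  grid max=7 at (4,3)
Final grid:
  0 0 1 0
  0 0 3 0
  0 0 0 0
  0 0 0 4
  0 0 0 7
Max pheromone 7 at (4,3)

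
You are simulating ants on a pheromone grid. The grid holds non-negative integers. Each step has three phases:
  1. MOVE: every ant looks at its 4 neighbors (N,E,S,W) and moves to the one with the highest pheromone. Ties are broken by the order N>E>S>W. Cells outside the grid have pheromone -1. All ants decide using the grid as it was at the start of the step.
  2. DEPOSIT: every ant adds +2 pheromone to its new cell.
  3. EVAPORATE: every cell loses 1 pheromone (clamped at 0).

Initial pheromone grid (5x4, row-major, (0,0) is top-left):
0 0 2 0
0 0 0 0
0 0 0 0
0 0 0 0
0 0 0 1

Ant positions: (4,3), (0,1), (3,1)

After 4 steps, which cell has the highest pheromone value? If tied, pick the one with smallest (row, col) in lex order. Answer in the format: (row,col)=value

Step 1: ant0:(4,3)->N->(3,3) | ant1:(0,1)->E->(0,2) | ant2:(3,1)->N->(2,1)
  grid max=3 at (0,2)
Step 2: ant0:(3,3)->N->(2,3) | ant1:(0,2)->E->(0,3) | ant2:(2,1)->N->(1,1)
  grid max=2 at (0,2)
Step 3: ant0:(2,3)->N->(1,3) | ant1:(0,3)->W->(0,2) | ant2:(1,1)->N->(0,1)
  grid max=3 at (0,2)
Step 4: ant0:(1,3)->N->(0,3) | ant1:(0,2)->W->(0,1) | ant2:(0,1)->E->(0,2)
  grid max=4 at (0,2)
Final grid:
  0 2 4 1
  0 0 0 0
  0 0 0 0
  0 0 0 0
  0 0 0 0
Max pheromone 4 at (0,2)

Answer: (0,2)=4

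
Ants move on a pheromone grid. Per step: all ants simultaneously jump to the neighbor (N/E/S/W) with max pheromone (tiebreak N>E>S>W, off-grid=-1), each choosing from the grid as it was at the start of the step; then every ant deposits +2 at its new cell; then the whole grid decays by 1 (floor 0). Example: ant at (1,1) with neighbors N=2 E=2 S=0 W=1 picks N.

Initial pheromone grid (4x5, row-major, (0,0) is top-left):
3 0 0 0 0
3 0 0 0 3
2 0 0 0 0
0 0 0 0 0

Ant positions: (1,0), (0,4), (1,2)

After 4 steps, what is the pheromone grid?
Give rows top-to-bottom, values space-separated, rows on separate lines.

After step 1: ants at (0,0),(1,4),(0,2)
  4 0 1 0 0
  2 0 0 0 4
  1 0 0 0 0
  0 0 0 0 0
After step 2: ants at (1,0),(0,4),(0,3)
  3 0 0 1 1
  3 0 0 0 3
  0 0 0 0 0
  0 0 0 0 0
After step 3: ants at (0,0),(1,4),(0,4)
  4 0 0 0 2
  2 0 0 0 4
  0 0 0 0 0
  0 0 0 0 0
After step 4: ants at (1,0),(0,4),(1,4)
  3 0 0 0 3
  3 0 0 0 5
  0 0 0 0 0
  0 0 0 0 0

3 0 0 0 3
3 0 0 0 5
0 0 0 0 0
0 0 0 0 0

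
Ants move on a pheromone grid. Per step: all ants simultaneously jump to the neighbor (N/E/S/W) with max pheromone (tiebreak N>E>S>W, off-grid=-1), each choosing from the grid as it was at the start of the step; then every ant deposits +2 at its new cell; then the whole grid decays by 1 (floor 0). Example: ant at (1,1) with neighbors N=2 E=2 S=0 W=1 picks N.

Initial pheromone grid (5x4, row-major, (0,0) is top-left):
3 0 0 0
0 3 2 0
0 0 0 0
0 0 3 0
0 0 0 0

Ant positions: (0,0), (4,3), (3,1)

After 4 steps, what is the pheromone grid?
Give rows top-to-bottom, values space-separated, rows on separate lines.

After step 1: ants at (0,1),(3,3),(3,2)
  2 1 0 0
  0 2 1 0
  0 0 0 0
  0 0 4 1
  0 0 0 0
After step 2: ants at (1,1),(3,2),(3,3)
  1 0 0 0
  0 3 0 0
  0 0 0 0
  0 0 5 2
  0 0 0 0
After step 3: ants at (0,1),(3,3),(3,2)
  0 1 0 0
  0 2 0 0
  0 0 0 0
  0 0 6 3
  0 0 0 0
After step 4: ants at (1,1),(3,2),(3,3)
  0 0 0 0
  0 3 0 0
  0 0 0 0
  0 0 7 4
  0 0 0 0

0 0 0 0
0 3 0 0
0 0 0 0
0 0 7 4
0 0 0 0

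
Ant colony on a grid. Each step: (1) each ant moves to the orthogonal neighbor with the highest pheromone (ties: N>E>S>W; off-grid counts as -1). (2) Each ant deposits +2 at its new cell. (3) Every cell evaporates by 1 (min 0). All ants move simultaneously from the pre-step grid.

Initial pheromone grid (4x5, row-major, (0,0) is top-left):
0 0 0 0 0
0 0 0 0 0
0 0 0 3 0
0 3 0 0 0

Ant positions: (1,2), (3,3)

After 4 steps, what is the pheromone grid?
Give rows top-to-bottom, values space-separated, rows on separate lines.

After step 1: ants at (0,2),(2,3)
  0 0 1 0 0
  0 0 0 0 0
  0 0 0 4 0
  0 2 0 0 0
After step 2: ants at (0,3),(1,3)
  0 0 0 1 0
  0 0 0 1 0
  0 0 0 3 0
  0 1 0 0 0
After step 3: ants at (1,3),(2,3)
  0 0 0 0 0
  0 0 0 2 0
  0 0 0 4 0
  0 0 0 0 0
After step 4: ants at (2,3),(1,3)
  0 0 0 0 0
  0 0 0 3 0
  0 0 0 5 0
  0 0 0 0 0

0 0 0 0 0
0 0 0 3 0
0 0 0 5 0
0 0 0 0 0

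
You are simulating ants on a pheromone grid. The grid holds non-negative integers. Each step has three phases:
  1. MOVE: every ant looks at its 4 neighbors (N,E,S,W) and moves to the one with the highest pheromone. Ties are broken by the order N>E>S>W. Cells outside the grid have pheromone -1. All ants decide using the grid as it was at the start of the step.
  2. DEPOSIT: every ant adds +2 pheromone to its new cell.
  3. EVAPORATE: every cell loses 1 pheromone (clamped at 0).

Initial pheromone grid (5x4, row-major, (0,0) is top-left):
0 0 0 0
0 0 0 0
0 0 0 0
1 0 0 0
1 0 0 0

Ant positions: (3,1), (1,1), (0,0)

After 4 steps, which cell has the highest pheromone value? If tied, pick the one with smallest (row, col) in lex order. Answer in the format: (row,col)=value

Answer: (0,2)=5

Derivation:
Step 1: ant0:(3,1)->W->(3,0) | ant1:(1,1)->N->(0,1) | ant2:(0,0)->E->(0,1)
  grid max=3 at (0,1)
Step 2: ant0:(3,0)->N->(2,0) | ant1:(0,1)->E->(0,2) | ant2:(0,1)->E->(0,2)
  grid max=3 at (0,2)
Step 3: ant0:(2,0)->S->(3,0) | ant1:(0,2)->W->(0,1) | ant2:(0,2)->W->(0,1)
  grid max=5 at (0,1)
Step 4: ant0:(3,0)->N->(2,0) | ant1:(0,1)->E->(0,2) | ant2:(0,1)->E->(0,2)
  grid max=5 at (0,2)
Final grid:
  0 4 5 0
  0 0 0 0
  1 0 0 0
  1 0 0 0
  0 0 0 0
Max pheromone 5 at (0,2)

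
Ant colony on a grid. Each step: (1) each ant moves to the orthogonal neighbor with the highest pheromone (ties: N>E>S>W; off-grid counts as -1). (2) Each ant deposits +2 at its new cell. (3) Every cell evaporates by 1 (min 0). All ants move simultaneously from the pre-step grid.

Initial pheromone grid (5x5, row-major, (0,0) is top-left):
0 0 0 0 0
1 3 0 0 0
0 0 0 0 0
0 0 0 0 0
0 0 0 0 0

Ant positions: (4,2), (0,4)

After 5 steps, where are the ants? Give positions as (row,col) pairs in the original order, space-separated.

Step 1: ant0:(4,2)->N->(3,2) | ant1:(0,4)->S->(1,4)
  grid max=2 at (1,1)
Step 2: ant0:(3,2)->N->(2,2) | ant1:(1,4)->N->(0,4)
  grid max=1 at (0,4)
Step 3: ant0:(2,2)->N->(1,2) | ant1:(0,4)->S->(1,4)
  grid max=1 at (1,2)
Step 4: ant0:(1,2)->N->(0,2) | ant1:(1,4)->N->(0,4)
  grid max=1 at (0,2)
Step 5: ant0:(0,2)->E->(0,3) | ant1:(0,4)->S->(1,4)
  grid max=1 at (0,3)

(0,3) (1,4)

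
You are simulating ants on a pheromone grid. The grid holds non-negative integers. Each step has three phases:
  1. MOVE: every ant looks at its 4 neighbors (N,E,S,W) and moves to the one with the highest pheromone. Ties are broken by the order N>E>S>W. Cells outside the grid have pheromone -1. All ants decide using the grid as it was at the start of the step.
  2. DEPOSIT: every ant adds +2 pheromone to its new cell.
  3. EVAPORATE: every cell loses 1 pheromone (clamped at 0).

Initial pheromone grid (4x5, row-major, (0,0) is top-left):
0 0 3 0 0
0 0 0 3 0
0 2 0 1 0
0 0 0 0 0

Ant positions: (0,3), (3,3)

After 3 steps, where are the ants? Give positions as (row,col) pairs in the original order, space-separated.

Step 1: ant0:(0,3)->S->(1,3) | ant1:(3,3)->N->(2,3)
  grid max=4 at (1,3)
Step 2: ant0:(1,3)->S->(2,3) | ant1:(2,3)->N->(1,3)
  grid max=5 at (1,3)
Step 3: ant0:(2,3)->N->(1,3) | ant1:(1,3)->S->(2,3)
  grid max=6 at (1,3)

(1,3) (2,3)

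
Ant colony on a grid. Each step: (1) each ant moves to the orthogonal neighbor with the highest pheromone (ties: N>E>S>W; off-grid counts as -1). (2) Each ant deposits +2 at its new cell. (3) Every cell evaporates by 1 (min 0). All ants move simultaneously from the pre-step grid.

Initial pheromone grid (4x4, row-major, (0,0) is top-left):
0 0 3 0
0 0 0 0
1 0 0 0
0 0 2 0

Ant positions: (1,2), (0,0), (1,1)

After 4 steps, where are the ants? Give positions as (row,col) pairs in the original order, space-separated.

Step 1: ant0:(1,2)->N->(0,2) | ant1:(0,0)->E->(0,1) | ant2:(1,1)->N->(0,1)
  grid max=4 at (0,2)
Step 2: ant0:(0,2)->W->(0,1) | ant1:(0,1)->E->(0,2) | ant2:(0,1)->E->(0,2)
  grid max=7 at (0,2)
Step 3: ant0:(0,1)->E->(0,2) | ant1:(0,2)->W->(0,1) | ant2:(0,2)->W->(0,1)
  grid max=8 at (0,2)
Step 4: ant0:(0,2)->W->(0,1) | ant1:(0,1)->E->(0,2) | ant2:(0,1)->E->(0,2)
  grid max=11 at (0,2)

(0,1) (0,2) (0,2)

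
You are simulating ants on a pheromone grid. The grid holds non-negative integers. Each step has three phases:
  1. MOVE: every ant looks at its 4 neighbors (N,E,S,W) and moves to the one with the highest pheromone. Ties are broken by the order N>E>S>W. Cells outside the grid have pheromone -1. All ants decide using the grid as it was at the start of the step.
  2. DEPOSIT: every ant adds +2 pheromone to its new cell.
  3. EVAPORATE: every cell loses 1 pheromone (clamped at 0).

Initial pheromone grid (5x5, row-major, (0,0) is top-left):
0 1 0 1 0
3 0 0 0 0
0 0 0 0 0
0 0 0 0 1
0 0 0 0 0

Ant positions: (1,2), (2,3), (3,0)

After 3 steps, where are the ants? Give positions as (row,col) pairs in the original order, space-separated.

Step 1: ant0:(1,2)->N->(0,2) | ant1:(2,3)->N->(1,3) | ant2:(3,0)->N->(2,0)
  grid max=2 at (1,0)
Step 2: ant0:(0,2)->E->(0,3) | ant1:(1,3)->N->(0,3) | ant2:(2,0)->N->(1,0)
  grid max=3 at (0,3)
Step 3: ant0:(0,3)->E->(0,4) | ant1:(0,3)->E->(0,4) | ant2:(1,0)->N->(0,0)
  grid max=3 at (0,4)

(0,4) (0,4) (0,0)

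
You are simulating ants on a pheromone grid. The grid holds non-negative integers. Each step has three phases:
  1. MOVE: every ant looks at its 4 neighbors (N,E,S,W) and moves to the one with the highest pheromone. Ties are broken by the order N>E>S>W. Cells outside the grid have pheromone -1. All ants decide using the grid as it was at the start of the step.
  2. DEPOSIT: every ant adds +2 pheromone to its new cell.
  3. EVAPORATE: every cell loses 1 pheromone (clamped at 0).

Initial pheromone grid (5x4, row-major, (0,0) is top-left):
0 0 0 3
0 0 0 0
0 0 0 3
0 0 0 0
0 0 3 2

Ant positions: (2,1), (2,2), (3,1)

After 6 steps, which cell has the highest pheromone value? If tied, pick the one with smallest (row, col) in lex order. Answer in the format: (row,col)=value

Step 1: ant0:(2,1)->N->(1,1) | ant1:(2,2)->E->(2,3) | ant2:(3,1)->N->(2,1)
  grid max=4 at (2,3)
Step 2: ant0:(1,1)->S->(2,1) | ant1:(2,3)->N->(1,3) | ant2:(2,1)->N->(1,1)
  grid max=3 at (2,3)
Step 3: ant0:(2,1)->N->(1,1) | ant1:(1,3)->S->(2,3) | ant2:(1,1)->S->(2,1)
  grid max=4 at (2,3)
Step 4: ant0:(1,1)->S->(2,1) | ant1:(2,3)->N->(1,3) | ant2:(2,1)->N->(1,1)
  grid max=4 at (1,1)
Step 5: ant0:(2,1)->N->(1,1) | ant1:(1,3)->S->(2,3) | ant2:(1,1)->S->(2,1)
  grid max=5 at (1,1)
Step 6: ant0:(1,1)->S->(2,1) | ant1:(2,3)->N->(1,3) | ant2:(2,1)->N->(1,1)
  grid max=6 at (1,1)
Final grid:
  0 0 0 0
  0 6 0 1
  0 6 0 3
  0 0 0 0
  0 0 0 0
Max pheromone 6 at (1,1)

Answer: (1,1)=6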